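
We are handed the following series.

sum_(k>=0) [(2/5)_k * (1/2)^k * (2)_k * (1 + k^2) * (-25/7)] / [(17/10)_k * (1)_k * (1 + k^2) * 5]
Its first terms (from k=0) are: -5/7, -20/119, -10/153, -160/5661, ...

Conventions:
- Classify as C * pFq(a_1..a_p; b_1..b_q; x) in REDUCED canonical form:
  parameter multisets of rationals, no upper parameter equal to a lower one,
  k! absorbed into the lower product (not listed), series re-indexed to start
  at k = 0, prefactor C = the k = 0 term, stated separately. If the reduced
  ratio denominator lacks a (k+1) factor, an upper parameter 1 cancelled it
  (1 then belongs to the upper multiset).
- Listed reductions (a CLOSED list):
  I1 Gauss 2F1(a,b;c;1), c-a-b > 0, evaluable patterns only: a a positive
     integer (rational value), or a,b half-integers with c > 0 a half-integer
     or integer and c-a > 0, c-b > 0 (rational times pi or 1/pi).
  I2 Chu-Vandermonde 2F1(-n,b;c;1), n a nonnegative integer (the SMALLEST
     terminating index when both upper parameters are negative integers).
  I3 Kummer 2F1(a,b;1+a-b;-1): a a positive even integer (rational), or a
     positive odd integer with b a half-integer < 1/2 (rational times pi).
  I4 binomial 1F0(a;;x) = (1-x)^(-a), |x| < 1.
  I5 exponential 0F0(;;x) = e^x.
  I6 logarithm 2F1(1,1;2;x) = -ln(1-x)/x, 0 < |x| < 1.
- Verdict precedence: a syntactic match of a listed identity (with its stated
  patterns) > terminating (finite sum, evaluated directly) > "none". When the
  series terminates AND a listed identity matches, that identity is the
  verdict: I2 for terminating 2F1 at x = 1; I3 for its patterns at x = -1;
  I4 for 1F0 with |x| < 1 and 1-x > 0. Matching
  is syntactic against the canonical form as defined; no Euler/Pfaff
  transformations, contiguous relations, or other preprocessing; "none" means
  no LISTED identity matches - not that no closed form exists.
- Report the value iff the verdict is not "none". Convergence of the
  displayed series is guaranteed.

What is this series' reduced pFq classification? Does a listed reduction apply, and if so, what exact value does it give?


Prefactor -5/7, argument 1/2: 2F1 with upper {2/5, 2} over lower {17/10}. Verdict: none. A 2F1 with upper {2/5, 2} fits none of I1-I6 at x = 1/2; the sum runs forever.

Key step: x = (1/2) and the constant factors (prefactor -5/7) combine into one prefactor.
Step ratio: r(k) = (1/2) * (k+2/5) (k+2) / [(k+17/10) (k+1)] - rational; roots negated = parameters, x = (1/2), C = -5/7.


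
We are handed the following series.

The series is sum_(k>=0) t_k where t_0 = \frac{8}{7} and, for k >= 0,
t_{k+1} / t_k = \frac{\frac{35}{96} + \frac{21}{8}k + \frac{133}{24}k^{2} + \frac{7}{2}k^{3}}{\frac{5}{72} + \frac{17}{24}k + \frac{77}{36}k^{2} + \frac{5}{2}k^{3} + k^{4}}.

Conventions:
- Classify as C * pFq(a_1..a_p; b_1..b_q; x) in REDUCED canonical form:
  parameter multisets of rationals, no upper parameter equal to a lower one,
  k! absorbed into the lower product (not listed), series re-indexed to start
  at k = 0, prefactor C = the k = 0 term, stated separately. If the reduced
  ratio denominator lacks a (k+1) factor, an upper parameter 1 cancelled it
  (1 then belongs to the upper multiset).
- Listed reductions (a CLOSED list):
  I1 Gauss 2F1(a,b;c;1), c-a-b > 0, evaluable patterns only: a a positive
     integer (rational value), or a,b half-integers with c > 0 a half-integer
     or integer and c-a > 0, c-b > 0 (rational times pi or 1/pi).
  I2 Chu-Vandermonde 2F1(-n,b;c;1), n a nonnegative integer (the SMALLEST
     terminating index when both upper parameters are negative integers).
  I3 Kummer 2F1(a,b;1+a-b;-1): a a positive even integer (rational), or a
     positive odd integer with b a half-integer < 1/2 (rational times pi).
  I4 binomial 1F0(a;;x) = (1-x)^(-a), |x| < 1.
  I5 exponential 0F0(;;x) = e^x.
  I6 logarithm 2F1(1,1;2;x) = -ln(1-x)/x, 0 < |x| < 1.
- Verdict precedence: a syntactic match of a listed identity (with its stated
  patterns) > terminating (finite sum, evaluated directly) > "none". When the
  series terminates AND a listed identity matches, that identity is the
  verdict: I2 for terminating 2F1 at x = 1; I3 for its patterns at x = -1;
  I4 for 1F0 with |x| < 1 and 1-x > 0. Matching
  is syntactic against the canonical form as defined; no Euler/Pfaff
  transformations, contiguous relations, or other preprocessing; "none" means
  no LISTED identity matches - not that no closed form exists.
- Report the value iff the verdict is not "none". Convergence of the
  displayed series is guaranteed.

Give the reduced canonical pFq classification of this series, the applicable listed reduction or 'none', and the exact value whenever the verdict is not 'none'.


Structural cue: t_0 being \frac{8}{7}, cancel k + 1/2 from the displayed ratio first; then C = 8/7.
Consecutive-term ratio: r(k) = \frac{7}{2} * (k+\frac{1}{4}) / [(k+\frac{1}{6}) (k+1)] - poly over poly, x = \frac{7}{2} from leading terms; C = \frac{8}{7} at k = 0.

Prefactor \frac{8}{7}, argument \frac{7}{2}: 1F1 with upper {\frac{1}{4}} over lower {\frac{1}{6}}. Verdict: none. A 1F1 with upper {\frac{1}{4}} fits none of I1-I6 at x = \frac{7}{2}; the sum runs forever.


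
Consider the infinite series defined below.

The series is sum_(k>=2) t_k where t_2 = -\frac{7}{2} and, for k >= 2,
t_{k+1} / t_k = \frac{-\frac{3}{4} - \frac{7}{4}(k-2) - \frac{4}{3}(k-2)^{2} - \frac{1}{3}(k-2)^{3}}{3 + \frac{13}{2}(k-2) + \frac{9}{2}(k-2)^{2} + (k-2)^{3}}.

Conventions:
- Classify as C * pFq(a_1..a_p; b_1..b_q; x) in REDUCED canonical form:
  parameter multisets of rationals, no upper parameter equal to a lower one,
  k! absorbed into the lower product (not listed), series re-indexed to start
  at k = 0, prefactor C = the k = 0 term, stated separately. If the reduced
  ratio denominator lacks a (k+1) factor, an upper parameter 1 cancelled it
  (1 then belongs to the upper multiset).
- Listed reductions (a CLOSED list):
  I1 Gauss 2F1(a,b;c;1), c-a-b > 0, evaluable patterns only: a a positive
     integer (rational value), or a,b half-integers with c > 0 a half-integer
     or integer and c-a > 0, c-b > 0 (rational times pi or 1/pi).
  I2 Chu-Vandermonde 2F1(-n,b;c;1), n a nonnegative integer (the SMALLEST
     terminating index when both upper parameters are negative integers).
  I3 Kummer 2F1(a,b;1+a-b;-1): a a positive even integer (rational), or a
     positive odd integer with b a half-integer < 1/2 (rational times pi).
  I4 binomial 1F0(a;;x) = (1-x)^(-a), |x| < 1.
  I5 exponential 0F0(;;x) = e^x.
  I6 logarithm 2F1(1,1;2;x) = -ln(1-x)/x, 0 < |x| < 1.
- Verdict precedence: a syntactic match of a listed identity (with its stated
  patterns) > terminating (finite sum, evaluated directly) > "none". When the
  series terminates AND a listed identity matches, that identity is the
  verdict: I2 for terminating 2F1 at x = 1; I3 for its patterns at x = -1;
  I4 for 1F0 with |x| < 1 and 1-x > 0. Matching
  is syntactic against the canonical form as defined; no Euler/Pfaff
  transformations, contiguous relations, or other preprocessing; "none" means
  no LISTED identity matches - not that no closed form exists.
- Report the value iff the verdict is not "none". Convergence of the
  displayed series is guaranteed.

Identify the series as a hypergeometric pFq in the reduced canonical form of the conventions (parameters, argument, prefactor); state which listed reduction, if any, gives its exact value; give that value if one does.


At argument -\frac{1}{3}: a 2F1 with upper {1, \frac{3}{2}}, lower {2}, scaled by C = -\frac{7}{2}. Verdict: none. A 2F1 with upper {1, \frac{3}{2}} fits none of I1-I6 at x = -\frac{1}{3}; the sum runs forever.

Structural cue: with t_0 = -\frac{7}{2}, roots of the ratio polynomials (C = -7/2, x = -1/3) are the negated parameters.
Step ratio: r(k) = -\frac{1}{3} * (k+1) (k+\frac{3}{2}) / [(k+2) (k+1)] - rational in k. x = -\frac{1}{3}; t_0 = -\frac{7}{2}; negate the roots.


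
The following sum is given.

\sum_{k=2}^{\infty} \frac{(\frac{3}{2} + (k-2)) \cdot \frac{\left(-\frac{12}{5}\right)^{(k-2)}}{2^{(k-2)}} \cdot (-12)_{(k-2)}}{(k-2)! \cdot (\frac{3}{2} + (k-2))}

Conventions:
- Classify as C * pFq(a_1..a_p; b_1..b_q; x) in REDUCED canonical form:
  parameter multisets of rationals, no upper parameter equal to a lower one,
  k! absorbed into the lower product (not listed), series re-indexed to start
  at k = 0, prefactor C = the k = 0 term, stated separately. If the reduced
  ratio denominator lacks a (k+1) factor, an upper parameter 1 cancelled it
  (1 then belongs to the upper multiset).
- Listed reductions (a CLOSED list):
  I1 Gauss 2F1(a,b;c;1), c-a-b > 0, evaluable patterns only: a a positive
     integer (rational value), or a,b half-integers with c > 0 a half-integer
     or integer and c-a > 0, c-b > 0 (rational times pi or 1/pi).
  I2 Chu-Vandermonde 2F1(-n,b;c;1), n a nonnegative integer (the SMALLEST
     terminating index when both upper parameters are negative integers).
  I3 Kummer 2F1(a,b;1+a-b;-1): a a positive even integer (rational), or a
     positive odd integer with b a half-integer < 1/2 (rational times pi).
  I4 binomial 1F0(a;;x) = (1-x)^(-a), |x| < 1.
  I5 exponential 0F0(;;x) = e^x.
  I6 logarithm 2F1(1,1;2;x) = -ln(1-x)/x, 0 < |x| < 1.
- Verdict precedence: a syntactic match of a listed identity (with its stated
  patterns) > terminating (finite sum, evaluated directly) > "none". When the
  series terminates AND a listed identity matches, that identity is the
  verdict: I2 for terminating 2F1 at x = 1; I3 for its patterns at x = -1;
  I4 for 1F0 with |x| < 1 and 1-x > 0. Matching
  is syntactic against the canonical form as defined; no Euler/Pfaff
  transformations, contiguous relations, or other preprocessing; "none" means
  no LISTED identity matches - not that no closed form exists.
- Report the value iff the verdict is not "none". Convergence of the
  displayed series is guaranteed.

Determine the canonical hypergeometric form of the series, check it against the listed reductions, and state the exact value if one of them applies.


First insight: t_0 = 1 here, and the two k-th powers (prefactor 1) combine into one argument.
Step ratio: r(k) = -\frac{6}{5} * (k-12) / [(k+1)] ; factor over Q: parameters, x = -\frac{6}{5}, and C = 1.

At argument -\frac{6}{5}: a 1F0 with upper {-12}, lower {-}, scaled by C = 1. Verdict: terminating - no listed pattern fits, but -12 in the upper list cuts the series at k = 12; direct evaluation. Hence: \frac{3138428376721}{244140625}.


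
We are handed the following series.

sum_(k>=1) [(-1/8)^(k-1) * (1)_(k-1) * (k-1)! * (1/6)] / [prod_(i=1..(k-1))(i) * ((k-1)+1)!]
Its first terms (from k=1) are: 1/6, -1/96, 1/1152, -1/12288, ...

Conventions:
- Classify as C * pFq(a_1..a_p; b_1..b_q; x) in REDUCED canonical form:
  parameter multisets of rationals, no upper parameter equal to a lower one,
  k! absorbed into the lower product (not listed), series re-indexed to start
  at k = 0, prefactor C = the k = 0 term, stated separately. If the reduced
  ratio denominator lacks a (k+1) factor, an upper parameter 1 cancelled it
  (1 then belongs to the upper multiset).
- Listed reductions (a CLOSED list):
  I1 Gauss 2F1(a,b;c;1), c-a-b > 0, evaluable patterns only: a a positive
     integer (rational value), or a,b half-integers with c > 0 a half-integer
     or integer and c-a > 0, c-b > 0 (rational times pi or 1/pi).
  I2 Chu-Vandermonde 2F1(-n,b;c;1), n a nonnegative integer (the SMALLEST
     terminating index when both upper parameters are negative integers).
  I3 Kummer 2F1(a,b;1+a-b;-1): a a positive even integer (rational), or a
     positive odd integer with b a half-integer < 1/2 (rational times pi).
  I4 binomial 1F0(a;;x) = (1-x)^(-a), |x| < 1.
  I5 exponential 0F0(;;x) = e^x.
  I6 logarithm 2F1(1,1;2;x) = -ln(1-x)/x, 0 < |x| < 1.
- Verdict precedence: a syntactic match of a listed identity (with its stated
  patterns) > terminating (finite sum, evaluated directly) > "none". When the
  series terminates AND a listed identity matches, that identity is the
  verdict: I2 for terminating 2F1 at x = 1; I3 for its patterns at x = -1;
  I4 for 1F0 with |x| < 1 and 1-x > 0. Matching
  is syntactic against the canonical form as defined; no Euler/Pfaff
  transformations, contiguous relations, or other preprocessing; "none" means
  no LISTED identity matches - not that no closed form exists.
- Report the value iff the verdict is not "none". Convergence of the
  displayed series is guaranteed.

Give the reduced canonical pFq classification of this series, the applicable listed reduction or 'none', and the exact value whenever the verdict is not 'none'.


Canonical form: C = 1/6 times 2F1 with upper {1, 1}, lower {2}, x = -1/8. Verdict: logarithm (I6) applies (the logarithm: parameters (1,1;2), x = -1/8). Hence: (4/3) * ln(9/8).

The tell: x = (-1/8) and the factorial ratio (C = 1/6, x = -1/8) (k+a-1)!/(a-1)! is a rising factorial (a)_k.
Ratio: r(k) = (-1/8) * (k+1) (k+1) / [(k+2) (k+1)] ; factor over Q: parameters, x = (-1/8), and C = 1/6.


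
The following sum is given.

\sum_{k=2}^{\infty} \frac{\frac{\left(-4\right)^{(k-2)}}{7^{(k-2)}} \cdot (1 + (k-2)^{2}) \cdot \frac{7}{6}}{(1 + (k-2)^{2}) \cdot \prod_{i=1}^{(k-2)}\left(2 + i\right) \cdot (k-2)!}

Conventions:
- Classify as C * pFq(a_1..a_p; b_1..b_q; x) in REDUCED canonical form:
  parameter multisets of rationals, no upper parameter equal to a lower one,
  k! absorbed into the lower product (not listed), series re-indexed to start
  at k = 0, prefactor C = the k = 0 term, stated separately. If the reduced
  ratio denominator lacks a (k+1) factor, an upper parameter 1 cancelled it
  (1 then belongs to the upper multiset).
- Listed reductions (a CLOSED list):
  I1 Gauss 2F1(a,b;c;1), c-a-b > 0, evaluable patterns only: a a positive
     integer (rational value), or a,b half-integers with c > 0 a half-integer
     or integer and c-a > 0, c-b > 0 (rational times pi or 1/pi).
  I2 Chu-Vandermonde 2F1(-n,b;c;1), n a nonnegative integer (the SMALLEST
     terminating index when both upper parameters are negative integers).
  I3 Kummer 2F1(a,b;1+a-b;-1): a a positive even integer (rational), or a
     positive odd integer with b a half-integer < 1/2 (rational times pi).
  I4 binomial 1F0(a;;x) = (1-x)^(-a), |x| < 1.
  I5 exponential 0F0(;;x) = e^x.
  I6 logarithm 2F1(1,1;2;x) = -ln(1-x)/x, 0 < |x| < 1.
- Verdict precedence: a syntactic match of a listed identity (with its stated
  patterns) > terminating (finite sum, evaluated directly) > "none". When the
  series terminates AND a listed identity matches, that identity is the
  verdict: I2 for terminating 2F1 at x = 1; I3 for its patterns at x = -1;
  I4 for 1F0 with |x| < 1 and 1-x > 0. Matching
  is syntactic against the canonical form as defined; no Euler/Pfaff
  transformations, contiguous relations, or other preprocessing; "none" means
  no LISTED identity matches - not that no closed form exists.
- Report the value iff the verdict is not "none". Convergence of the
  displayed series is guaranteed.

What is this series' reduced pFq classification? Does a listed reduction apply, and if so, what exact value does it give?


Classification (C = \frac{7}{6}): 0F1 with upper {-}, lower {3}, argument x = -\frac{4}{7}. Verdict: none (x = -\frac{4}{7}): each listed identity misses the multisets {-} ; {3}.

Key step: x = -\frac{4}{7} and the lower running product (C = 7/6) is a rising factorial.
Adjacent-term ratio: r(k) = -\frac{4}{7} * 1 / [(k+3) (k+1)] - rational in k, leading ratio -\frac{4}{7}; with t_0 = \frac{7}{6}, classification follows.


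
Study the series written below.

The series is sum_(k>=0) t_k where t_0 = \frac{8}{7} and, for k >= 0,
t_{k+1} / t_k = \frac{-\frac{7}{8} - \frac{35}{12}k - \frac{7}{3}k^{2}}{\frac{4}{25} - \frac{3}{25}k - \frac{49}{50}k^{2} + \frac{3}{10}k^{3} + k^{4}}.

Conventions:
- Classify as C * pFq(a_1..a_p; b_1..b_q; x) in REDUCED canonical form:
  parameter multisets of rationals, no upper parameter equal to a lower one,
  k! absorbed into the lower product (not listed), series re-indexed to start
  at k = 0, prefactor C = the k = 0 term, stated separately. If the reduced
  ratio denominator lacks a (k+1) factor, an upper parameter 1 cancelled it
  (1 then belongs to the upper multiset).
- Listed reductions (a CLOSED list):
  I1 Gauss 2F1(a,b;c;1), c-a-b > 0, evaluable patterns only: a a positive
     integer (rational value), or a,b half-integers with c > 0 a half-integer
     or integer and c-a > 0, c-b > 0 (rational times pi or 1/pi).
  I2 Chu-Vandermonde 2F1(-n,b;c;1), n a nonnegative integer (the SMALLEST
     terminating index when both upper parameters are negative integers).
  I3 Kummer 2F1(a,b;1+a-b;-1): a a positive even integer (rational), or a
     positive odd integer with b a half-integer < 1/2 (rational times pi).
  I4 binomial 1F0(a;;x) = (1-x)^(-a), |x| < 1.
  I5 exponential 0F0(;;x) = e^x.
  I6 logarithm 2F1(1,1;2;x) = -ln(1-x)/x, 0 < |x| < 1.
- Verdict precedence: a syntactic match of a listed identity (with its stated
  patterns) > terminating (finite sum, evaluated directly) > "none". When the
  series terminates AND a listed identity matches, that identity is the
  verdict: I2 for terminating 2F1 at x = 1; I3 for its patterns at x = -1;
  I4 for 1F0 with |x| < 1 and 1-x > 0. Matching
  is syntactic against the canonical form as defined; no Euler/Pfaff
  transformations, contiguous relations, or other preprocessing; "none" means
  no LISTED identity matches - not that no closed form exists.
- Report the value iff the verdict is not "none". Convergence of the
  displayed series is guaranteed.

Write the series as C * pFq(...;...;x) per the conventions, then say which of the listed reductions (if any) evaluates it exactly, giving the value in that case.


The series (x = -\frac{7}{3}) is 1F2: upper {\frac{3}{4}}, lower {-\frac{4}{5}, -\frac{2}{5}}, prefactor \frac{8}{7}. Verdict: none. No listed pattern accepts 1F2(\frac{3}{4}; -\frac{4}{5}, -\frac{2}{5}; -\frac{7}{3}).

Structural cue: t_0 being \frac{8}{7}, cancel k + 1/2 from the displayed ratio first; then C = 8/7.
Adjacent-term ratio: r(k) = -\frac{7}{3} * (k+\frac{3}{4}) / [(k-\frac{4}{5}) (k-\frac{2}{5}) (k+1)] - rational in k. x = -\frac{7}{3}; t_0 = \frac{8}{7}; negate the roots.


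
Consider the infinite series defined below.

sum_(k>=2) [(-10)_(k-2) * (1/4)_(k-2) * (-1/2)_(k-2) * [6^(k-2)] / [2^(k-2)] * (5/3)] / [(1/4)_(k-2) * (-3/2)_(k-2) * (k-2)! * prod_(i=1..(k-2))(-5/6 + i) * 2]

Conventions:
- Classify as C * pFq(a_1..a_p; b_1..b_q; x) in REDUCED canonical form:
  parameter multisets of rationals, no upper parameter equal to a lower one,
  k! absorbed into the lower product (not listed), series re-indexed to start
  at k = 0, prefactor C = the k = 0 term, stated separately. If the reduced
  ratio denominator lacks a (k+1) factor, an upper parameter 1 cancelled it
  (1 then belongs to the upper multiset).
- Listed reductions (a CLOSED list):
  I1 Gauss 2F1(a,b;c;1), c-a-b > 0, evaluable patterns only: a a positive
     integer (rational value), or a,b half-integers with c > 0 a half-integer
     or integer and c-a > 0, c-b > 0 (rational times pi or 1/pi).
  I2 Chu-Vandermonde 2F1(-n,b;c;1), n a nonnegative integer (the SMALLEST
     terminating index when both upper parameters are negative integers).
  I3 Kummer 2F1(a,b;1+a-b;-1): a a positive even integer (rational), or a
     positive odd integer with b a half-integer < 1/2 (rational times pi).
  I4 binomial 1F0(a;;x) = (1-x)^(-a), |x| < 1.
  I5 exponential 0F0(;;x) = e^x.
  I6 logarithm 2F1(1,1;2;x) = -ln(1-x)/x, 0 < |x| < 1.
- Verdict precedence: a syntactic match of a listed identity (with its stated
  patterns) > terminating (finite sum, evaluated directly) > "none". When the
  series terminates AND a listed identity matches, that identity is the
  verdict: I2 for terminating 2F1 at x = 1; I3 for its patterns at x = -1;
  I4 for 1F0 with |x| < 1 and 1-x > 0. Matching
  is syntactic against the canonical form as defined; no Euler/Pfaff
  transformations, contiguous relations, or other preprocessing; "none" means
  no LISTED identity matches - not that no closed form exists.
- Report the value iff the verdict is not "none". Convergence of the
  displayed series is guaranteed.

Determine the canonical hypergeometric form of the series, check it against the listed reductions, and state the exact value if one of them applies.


This is 5/6 * 2F2(-10, -1/2; -3/2, 1/6; 3) in reduced canonical form. Verdict: terminating at k = 10: the factor (-10)_k kills every later term; summing the 11 survivors is exact. Exact value: -36721167897437/530351179050.

Key step: t_0 = 5/6 here, and the two k-th powers (C = 5/6) combine into one argument.
Consecutive-term ratio: r(k) = 3 * (k-10) (k-1/2) / [(k-3/2) (k+1/6) (k+1)] - poly over poly, x = 3 from leading terms; C = 5/6 at k = 0.


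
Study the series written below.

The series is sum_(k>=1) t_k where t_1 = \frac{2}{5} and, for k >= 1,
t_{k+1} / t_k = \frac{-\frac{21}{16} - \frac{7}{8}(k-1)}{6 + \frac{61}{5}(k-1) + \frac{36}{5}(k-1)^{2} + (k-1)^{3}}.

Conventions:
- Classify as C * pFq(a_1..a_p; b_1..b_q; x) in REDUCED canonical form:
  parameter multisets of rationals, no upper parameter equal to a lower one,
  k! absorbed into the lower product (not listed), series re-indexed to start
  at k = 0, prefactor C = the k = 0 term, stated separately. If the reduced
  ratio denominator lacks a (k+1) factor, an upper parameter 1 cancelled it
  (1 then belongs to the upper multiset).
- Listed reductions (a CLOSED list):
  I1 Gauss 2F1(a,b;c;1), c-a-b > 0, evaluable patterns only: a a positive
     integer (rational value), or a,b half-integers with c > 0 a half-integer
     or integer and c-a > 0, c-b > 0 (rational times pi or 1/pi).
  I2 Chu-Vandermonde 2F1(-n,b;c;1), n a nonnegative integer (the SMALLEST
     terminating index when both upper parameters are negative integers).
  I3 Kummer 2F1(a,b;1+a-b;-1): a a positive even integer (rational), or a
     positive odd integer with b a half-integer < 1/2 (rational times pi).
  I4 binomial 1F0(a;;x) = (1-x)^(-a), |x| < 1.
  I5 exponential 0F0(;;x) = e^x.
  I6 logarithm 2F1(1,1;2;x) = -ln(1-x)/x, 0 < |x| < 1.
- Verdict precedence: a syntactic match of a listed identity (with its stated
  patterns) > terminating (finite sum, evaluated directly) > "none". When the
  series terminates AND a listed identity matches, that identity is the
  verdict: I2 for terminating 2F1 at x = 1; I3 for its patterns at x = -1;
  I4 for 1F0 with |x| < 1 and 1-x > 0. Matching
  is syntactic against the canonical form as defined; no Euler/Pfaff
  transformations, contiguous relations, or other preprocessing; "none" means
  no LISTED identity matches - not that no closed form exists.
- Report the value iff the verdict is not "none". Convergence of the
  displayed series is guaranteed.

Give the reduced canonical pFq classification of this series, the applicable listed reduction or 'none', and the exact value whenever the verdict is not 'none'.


Key observation: t_0 = \frac{2}{5} here, and roots of the ratio polynomials (C = 2/5) are the negated parameters.
Step ratio: r(k) = -\frac{7}{8} * (k+\frac{3}{2}) / [(k+\frac{6}{5}) (k+5) (k+1)] - poly over poly, x = -\frac{7}{8} from leading terms; C = \frac{2}{5} at k = 0.

Canonical form: C = \frac{2}{5} times 1F2 with upper {\frac{3}{2}}, lower {\frac{6}{5}, 5}, x = -\frac{7}{8}. Verdict: no listed reduction: x = -\frac{7}{8} and upper {\frac{3}{2}} fail every I1-I6 pattern.


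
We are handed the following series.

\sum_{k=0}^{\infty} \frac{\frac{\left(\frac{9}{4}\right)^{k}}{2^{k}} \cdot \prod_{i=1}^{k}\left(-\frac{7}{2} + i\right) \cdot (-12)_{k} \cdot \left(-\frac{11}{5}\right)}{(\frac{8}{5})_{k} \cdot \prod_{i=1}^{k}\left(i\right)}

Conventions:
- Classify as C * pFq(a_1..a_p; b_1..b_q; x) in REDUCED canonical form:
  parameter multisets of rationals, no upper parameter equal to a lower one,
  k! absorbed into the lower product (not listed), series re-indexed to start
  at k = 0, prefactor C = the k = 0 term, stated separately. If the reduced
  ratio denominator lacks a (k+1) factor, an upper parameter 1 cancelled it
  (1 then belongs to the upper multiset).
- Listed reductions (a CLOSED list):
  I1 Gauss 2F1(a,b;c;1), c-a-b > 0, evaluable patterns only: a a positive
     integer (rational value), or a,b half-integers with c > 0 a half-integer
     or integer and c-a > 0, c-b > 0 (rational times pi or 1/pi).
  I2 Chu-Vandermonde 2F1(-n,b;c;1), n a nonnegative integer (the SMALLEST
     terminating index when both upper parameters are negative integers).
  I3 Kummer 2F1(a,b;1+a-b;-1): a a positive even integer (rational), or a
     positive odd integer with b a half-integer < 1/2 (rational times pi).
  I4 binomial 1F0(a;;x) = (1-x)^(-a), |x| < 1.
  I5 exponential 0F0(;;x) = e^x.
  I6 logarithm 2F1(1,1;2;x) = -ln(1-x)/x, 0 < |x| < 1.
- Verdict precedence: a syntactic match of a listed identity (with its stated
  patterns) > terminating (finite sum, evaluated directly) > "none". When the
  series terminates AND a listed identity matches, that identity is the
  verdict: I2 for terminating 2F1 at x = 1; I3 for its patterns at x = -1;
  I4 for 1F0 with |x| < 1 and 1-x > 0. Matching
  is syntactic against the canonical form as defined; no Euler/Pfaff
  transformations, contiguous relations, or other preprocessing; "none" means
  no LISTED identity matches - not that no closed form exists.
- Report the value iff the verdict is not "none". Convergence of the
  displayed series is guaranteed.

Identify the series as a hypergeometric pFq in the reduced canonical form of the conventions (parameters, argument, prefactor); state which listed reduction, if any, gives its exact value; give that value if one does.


Reduced: x = \frac{9}{8}, 2F1, upper = {-12, -\frac{5}{2}}, lower = {\frac{8}{5}}, C = -\frac{11}{5}. Verdict: terminating - no listed pattern fits, but -12 in the upper list cuts the series at k = 12; direct evaluation. Hence: -\frac{4308496945658147459198482058767}{15150776670731693339296399360}.

Key observation: from the first term -\frac{11}{5}: the product of the first k integers (prefactor -11/5) is k!.
Consecutive-term ratio: r(k) = \frac{9}{8} * (k-12) (k-\frac{5}{2}) / [(k+\frac{8}{5}) (k+1)] - poly over poly, x = \frac{9}{8} from leading terms; C = -\frac{11}{5} at k = 0.


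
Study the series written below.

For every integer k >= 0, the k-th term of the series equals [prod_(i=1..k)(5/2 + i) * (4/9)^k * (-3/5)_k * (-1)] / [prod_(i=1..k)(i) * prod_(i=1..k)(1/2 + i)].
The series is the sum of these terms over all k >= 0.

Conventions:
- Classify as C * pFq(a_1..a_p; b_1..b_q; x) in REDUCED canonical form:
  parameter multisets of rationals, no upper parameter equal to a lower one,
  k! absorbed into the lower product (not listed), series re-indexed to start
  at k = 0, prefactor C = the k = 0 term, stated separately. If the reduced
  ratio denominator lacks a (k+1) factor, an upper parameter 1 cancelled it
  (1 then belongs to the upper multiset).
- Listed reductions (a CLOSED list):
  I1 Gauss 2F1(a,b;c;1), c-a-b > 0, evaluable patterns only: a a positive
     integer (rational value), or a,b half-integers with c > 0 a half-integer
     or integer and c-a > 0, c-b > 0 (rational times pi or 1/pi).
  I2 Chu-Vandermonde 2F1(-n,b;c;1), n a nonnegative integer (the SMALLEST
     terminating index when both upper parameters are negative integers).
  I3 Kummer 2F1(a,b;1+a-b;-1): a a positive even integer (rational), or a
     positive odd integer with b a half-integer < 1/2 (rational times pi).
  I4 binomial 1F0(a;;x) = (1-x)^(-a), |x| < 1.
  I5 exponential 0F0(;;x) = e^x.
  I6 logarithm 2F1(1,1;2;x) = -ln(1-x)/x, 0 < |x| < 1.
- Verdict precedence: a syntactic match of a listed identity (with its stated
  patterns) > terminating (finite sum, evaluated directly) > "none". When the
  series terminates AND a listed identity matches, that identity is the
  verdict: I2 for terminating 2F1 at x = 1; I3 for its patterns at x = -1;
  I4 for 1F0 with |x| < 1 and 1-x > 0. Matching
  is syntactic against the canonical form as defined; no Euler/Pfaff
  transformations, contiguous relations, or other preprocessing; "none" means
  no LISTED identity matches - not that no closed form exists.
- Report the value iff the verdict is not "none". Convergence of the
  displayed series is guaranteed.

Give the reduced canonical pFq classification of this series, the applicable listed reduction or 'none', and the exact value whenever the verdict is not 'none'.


At argument 4/9: a 2F1 with upper {-3/5, 7/2}, lower {3/2}, scaled by C = -1. Verdict: none here - no I1-I6 shape fits x = 4/9 with lower {3/2}.

Key observation: t_0 = -1 here, and the lower running product (prefactor -1) is a rising factorial.
Step ratio: r(k) = (4/9) * (k-3/5) (k+7/2) / [(k+3/2) (k+1)] - rational in k, leading ratio (4/9); with t_0 = -1, classification follows.


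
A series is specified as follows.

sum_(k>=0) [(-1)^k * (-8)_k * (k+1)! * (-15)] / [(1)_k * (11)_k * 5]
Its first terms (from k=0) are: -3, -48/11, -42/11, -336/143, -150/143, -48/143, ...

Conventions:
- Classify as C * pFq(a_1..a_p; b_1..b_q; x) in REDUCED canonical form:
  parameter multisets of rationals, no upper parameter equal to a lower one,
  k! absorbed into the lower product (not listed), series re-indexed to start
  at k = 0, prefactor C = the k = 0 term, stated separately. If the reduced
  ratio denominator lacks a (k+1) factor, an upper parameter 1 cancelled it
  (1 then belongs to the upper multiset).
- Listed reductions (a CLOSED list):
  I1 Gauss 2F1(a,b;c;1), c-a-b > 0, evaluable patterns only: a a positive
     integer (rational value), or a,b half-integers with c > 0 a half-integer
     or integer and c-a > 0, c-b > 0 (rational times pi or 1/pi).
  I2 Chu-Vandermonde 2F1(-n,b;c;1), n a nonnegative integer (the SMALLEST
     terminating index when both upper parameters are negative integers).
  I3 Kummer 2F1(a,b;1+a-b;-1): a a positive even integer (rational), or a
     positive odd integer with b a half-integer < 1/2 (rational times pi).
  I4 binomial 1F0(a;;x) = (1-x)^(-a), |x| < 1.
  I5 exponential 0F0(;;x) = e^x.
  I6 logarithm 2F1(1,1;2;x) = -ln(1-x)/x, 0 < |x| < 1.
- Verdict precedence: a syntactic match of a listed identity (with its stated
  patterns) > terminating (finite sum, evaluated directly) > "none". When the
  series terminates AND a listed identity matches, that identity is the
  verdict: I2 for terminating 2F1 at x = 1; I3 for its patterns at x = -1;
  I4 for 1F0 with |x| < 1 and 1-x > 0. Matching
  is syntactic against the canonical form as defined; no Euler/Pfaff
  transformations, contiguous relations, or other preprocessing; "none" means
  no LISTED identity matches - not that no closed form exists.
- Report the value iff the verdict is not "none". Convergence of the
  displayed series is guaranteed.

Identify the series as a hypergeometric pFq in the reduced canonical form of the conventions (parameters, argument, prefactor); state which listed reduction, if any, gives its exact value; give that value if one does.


Canonical form: C = -3 times 2F1 with upper {-8, 2}, lower {11}, x = -1. Verdict: the Kummer evaluation I3 applies (x = -1; c = 11 equals 1+a-b for upper {-8, 2}: listed pattern). Exact value: -15.

Key observation: t_0 = -3 here, and (1)_k (C = -3) is k! itself.
Step ratio: r(k) = (-1) * (k-8) (k+2) / [(k+11) (k+1)] - rational in k, leading ratio (-1); with t_0 = -3, classification follows.


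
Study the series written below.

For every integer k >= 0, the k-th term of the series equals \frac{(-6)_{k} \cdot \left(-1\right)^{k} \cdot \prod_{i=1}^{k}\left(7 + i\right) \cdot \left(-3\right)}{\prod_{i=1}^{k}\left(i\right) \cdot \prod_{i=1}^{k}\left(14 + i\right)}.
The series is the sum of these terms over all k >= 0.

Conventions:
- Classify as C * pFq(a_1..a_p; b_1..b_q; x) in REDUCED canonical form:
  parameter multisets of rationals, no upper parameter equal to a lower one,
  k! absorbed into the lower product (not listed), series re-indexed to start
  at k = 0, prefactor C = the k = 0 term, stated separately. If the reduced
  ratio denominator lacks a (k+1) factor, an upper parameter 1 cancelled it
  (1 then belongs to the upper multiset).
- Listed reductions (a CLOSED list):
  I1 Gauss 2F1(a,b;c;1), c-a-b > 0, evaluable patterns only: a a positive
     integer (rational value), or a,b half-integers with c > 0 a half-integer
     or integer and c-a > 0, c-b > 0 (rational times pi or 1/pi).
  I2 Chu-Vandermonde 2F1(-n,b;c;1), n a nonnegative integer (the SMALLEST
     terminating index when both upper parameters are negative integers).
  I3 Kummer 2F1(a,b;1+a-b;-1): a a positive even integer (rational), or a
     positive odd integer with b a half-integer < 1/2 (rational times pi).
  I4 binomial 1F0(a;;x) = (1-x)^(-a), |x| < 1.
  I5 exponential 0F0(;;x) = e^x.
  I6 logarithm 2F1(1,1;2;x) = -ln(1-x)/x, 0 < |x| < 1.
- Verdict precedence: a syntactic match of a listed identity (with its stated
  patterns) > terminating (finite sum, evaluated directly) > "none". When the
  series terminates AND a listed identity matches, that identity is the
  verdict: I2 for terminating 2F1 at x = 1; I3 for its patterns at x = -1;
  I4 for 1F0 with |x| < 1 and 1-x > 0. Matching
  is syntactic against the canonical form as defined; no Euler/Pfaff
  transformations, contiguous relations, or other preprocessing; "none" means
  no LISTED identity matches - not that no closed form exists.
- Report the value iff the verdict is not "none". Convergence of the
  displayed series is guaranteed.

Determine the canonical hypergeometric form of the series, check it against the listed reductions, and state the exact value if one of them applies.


Structural cue: x = -1 and the lower running product (C = -3) is a rising factorial.
Step ratio: r(k) = -1 * (k-6) (k+8) / [(k+15) (k+1)] - rational in k. x = -1; t_0 = -3; negate the roots.

Canonical form: C = -3 times 2F1 with upper {-6, 8}, lower {15}, x = -1. Verdict: this is Kummer's theorem (I3) (x = -1; c = 15 equals 1+a-b for upper {-6, 8}: listed pattern). Value: -\frac{429}{10}.


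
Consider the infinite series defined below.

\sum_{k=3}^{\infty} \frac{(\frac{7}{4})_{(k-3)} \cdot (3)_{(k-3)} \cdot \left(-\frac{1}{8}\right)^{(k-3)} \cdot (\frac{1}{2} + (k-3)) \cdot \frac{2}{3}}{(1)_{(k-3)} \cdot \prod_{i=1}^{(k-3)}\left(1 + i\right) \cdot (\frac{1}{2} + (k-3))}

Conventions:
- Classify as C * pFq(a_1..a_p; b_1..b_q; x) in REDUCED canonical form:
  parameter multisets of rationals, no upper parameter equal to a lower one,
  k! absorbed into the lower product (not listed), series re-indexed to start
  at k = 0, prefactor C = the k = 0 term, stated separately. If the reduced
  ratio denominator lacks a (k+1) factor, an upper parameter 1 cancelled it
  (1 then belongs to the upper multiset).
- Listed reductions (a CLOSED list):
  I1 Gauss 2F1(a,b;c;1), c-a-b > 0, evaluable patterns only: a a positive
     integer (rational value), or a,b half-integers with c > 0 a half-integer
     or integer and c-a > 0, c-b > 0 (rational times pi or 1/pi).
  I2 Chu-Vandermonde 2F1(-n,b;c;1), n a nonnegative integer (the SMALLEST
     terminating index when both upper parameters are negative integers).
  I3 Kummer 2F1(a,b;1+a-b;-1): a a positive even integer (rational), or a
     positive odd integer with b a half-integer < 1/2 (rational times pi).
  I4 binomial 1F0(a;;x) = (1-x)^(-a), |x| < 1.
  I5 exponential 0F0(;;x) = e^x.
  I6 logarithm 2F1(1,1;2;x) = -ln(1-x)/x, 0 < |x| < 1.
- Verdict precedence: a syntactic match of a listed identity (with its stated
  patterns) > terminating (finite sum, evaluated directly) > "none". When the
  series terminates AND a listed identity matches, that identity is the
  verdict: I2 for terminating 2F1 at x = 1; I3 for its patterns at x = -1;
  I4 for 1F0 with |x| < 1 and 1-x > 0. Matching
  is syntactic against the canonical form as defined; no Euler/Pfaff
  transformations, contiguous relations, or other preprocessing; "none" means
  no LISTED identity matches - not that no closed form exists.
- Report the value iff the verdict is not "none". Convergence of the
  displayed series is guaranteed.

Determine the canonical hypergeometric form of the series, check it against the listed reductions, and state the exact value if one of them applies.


Canonical form: C = \frac{2}{3} times 2F1 with upper {\frac{7}{4}, 3}, lower {2}, x = -\frac{1}{8}. Verdict: none here - no I1-I6 shape fits x = -\frac{1}{8} with lower {2}.

Key observation: t_0 being \frac{2}{3}, the factor k + 1/2 cancels (top and bottom), leaving prefactor 2/3.
Adjacent-term ratio: r(k) = -\frac{1}{8} * (k+\frac{7}{4}) (k+3) / [(k+2) (k+1)] - rational in k, leading ratio -\frac{1}{8}; with t_0 = \frac{2}{3}, classification follows.


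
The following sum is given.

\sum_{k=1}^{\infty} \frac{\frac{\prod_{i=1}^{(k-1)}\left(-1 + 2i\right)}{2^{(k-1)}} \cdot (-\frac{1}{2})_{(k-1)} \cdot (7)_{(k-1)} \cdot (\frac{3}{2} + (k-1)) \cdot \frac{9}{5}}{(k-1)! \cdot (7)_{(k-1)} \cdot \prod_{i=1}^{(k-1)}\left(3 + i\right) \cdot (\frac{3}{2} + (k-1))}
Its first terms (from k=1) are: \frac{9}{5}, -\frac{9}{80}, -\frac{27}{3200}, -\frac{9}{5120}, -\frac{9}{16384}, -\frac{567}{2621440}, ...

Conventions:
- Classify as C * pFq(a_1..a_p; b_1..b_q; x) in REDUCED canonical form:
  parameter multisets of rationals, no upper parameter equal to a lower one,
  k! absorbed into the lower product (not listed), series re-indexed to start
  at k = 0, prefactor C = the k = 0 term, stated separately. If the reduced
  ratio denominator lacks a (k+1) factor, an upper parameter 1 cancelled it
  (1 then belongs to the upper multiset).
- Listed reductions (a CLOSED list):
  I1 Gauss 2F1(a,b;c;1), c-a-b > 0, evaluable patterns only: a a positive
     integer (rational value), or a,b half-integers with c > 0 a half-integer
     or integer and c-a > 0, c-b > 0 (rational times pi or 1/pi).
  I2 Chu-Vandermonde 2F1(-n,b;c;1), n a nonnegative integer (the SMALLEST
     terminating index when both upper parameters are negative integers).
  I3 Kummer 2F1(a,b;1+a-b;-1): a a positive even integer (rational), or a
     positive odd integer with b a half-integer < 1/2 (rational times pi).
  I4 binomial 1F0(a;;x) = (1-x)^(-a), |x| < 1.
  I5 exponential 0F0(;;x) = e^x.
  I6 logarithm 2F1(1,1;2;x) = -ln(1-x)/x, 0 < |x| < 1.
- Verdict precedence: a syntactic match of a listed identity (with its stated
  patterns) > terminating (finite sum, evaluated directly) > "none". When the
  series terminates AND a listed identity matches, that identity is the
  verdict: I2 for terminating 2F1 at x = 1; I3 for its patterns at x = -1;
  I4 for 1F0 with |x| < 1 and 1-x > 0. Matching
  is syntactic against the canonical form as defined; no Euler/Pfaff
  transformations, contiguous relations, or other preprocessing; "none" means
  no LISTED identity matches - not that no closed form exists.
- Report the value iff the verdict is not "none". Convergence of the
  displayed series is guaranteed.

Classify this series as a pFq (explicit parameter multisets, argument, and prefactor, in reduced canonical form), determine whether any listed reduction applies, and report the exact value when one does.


x = 1 here; the reduced form reads 2F1, upper {-\frac{1}{2}, \frac{1}{2}}, lower {4}, C = \frac{9}{5}. Verdict: Gauss (I1, half-integer pattern) fires (x = 1; upper {-\frac{1}{2}, \frac{1}{2}} half-integers, c = 4 in the evaluable pattern). Exact value: \frac{4608}{875} / \pi.

Key observation: from the first term \frac{9}{5}: the odd product 1*3*...*(2k-1) (prefactor 9/5) is 2^k (1/2)_k.
Adjacent-term ratio: r(k) = 1 * (k-\frac{1}{2}) (k+\frac{1}{2}) / [(k+4) (k+1)] - rational in k. x = 1; t_0 = \frac{9}{5}; negate the roots.


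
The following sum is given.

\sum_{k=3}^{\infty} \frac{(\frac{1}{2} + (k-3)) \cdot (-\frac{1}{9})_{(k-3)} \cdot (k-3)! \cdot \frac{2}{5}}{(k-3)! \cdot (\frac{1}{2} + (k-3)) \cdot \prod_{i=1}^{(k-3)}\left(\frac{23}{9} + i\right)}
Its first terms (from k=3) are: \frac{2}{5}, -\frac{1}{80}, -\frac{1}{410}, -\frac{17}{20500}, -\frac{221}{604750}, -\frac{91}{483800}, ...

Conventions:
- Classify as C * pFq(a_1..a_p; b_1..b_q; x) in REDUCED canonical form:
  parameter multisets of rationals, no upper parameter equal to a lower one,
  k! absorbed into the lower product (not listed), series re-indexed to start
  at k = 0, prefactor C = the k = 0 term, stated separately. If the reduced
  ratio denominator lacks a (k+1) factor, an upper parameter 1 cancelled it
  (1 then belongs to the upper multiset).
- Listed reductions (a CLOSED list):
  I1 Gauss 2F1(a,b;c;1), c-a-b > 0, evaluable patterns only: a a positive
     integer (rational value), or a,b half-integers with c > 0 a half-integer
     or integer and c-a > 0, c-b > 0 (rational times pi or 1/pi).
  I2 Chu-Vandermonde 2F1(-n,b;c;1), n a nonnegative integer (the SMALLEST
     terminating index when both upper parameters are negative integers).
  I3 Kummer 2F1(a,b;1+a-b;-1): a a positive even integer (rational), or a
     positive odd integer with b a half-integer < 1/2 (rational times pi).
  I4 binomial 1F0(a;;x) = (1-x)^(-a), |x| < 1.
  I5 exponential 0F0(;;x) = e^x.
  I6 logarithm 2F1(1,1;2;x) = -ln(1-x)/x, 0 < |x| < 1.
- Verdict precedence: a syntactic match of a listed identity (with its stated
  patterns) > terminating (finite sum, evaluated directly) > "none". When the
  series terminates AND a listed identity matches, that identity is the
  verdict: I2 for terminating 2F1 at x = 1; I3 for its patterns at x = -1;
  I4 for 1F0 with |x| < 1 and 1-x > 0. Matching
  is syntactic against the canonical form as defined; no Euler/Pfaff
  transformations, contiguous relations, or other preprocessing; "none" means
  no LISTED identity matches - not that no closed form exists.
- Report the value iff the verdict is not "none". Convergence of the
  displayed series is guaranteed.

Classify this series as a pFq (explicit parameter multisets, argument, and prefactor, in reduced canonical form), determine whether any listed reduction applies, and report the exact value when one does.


The series (x = 1) is 2F1: upper {-\frac{1}{9}, 1}, lower {\frac{32}{9}}, prefactor \frac{2}{5}. Verdict (x = 1): the Gauss summation I1 applies (x = 1: the Gamma ratio telescopes since c-a-b = 8/3 > 0 and a = 1 in Z>0). Hence: \frac{23}{60}.

Key step: x = 1 and the factorial ratio (prefactor 2/5) (k+a-1)!/(a-1)! is a rising factorial (a)_k.
Adjacent-term ratio: r(k) = 1 * (k-\frac{1}{9}) (k+1) / [(k+\frac{32}{9}) (k+1)] - rational in k. x = 1; t_0 = \frac{2}{5}; negate the roots.
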